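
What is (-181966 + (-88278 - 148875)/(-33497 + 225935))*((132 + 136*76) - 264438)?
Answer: 1482228613997695/32073 ≈ 4.6214e+10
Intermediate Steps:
(-181966 + (-88278 - 148875)/(-33497 + 225935))*((132 + 136*76) - 264438) = (-181966 - 237153/192438)*((132 + 10336) - 264438) = (-181966 - 237153*1/192438)*(10468 - 264438) = (-181966 - 79051/64146)*(-253970) = -11672470087/64146*(-253970) = 1482228613997695/32073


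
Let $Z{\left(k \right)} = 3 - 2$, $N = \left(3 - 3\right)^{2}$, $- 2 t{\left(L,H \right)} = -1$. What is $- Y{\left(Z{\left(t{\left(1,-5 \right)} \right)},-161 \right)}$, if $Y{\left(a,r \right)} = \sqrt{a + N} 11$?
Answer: $-11$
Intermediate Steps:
$t{\left(L,H \right)} = \frac{1}{2}$ ($t{\left(L,H \right)} = \left(- \frac{1}{2}\right) \left(-1\right) = \frac{1}{2}$)
$N = 0$ ($N = 0^{2} = 0$)
$Z{\left(k \right)} = 1$ ($Z{\left(k \right)} = 3 - 2 = 1$)
$Y{\left(a,r \right)} = 11 \sqrt{a}$ ($Y{\left(a,r \right)} = \sqrt{a + 0} \cdot 11 = \sqrt{a} 11 = 11 \sqrt{a}$)
$- Y{\left(Z{\left(t{\left(1,-5 \right)} \right)},-161 \right)} = - 11 \sqrt{1} = - 11 \cdot 1 = \left(-1\right) 11 = -11$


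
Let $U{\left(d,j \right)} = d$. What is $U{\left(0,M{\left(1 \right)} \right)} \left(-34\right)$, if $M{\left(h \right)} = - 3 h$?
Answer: $0$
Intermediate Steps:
$U{\left(0,M{\left(1 \right)} \right)} \left(-34\right) = 0 \left(-34\right) = 0$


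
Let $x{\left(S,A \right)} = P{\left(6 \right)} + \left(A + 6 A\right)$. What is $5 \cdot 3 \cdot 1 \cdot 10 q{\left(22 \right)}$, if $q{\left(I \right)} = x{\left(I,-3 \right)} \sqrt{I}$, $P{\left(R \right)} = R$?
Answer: $- 2250 \sqrt{22} \approx -10553.0$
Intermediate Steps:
$x{\left(S,A \right)} = 6 + 7 A$ ($x{\left(S,A \right)} = 6 + \left(A + 6 A\right) = 6 + 7 A$)
$q{\left(I \right)} = - 15 \sqrt{I}$ ($q{\left(I \right)} = \left(6 + 7 \left(-3\right)\right) \sqrt{I} = \left(6 - 21\right) \sqrt{I} = - 15 \sqrt{I}$)
$5 \cdot 3 \cdot 1 \cdot 10 q{\left(22 \right)} = 5 \cdot 3 \cdot 1 \cdot 10 \left(- 15 \sqrt{22}\right) = 5 \cdot 3 \cdot 10 \left(- 15 \sqrt{22}\right) = 15 \cdot 10 \left(- 15 \sqrt{22}\right) = 150 \left(- 15 \sqrt{22}\right) = - 2250 \sqrt{22}$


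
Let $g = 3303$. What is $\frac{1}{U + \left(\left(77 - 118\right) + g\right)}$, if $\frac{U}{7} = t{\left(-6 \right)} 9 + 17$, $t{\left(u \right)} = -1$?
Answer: $\frac{1}{3318} \approx 0.00030139$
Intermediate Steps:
$U = 56$ ($U = 7 \left(\left(-1\right) 9 + 17\right) = 7 \left(-9 + 17\right) = 7 \cdot 8 = 56$)
$\frac{1}{U + \left(\left(77 - 118\right) + g\right)} = \frac{1}{56 + \left(\left(77 - 118\right) + 3303\right)} = \frac{1}{56 + \left(-41 + 3303\right)} = \frac{1}{56 + 3262} = \frac{1}{3318}$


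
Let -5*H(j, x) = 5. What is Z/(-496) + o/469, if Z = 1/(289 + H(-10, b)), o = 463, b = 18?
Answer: 66138155/66995712 ≈ 0.98720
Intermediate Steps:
H(j, x) = -1 (H(j, x) = -1/5*5 = -1)
Z = 1/288 (Z = 1/(289 - 1) = 1/288 ≈ 0.0034722)
Z/(-496) + o/469 = (1/288)/(-496) + 463/469 = (1/288)*(-1/496) + 463*(1/469) = -1/142848 + 463/469 = 66138155/66995712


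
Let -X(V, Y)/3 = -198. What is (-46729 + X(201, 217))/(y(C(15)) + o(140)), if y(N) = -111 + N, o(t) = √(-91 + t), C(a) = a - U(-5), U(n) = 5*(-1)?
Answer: 46135/84 ≈ 549.23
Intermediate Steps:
U(n) = -5
X(V, Y) = 594 (X(V, Y) = -3*(-198) = 594)
C(a) = 5 + a (C(a) = a - 1*(-5) = a + 5 = 5 + a)
(-46729 + X(201, 217))/(y(C(15)) + o(140)) = (-46729 + 594)/((-111 + (5 + 15)) + √(-91 + 140)) = -46135/((-111 + 20) + √49) = -46135/(-91 + 7) = -46135/(-84) = -46135*(-1/84) = 46135/84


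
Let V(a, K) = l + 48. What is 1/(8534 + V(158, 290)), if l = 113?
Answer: 1/8695 ≈ 0.00011501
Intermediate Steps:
V(a, K) = 161 (V(a, K) = 113 + 48 = 161)
1/(8534 + V(158, 290)) = 1/(8534 + 161) = 1/8695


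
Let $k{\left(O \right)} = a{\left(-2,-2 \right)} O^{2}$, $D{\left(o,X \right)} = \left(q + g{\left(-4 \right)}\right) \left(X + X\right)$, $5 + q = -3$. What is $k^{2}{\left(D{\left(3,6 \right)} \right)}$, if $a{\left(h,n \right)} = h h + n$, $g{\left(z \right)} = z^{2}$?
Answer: $339738624$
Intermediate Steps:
$q = -8$ ($q = -5 - 3 = -8$)
$a{\left(h,n \right)} = n + h^{2}$ ($a{\left(h,n \right)} = h^{2} + n = n + h^{2}$)
$D{\left(o,X \right)} = 16 X$ ($D{\left(o,X \right)} = \left(-8 + \left(-4\right)^{2}\right) \left(X + X\right) = \left(-8 + 16\right) 2 X = 8 \cdot 2 X = 16 X$)
$k{\left(O \right)} = 2 O^{2}$ ($k{\left(O \right)} = \left(-2 + \left(-2\right)^{2}\right) O^{2} = \left(-2 + 4\right) O^{2} = 2 O^{2}$)
$k^{2}{\left(D{\left(3,6 \right)} \right)} = \left(2 \left(16 \cdot 6\right)^{2}\right)^{2} = \left(2 \cdot 96^{2}\right)^{2} = \left(2 \cdot 9216\right)^{2} = 18432^{2} = 339738624$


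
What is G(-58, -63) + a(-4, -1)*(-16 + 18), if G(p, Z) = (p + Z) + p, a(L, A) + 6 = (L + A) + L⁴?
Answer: 311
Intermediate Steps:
a(L, A) = -6 + A + L + L⁴ (a(L, A) = -6 + ((L + A) + L⁴) = -6 + ((A + L) + L⁴) = -6 + (A + L + L⁴) = -6 + A + L + L⁴)
G(p, Z) = Z + 2*p (G(p, Z) = (Z + p) + p = Z + 2*p)
G(-58, -63) + a(-4, -1)*(-16 + 18) = (-63 + 2*(-58)) + (-6 - 1 - 4 + (-4)⁴)*(-16 + 18) = (-63 - 116) + (-6 - 1 - 4 + 256)*2 = -179 + 245*2 = -179 + 490 = 311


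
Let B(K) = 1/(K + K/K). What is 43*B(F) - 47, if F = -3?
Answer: -137/2 ≈ -68.500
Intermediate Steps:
B(K) = 1/(1 + K) (B(K) = 1/(K + 1) = 1/(1 + K))
43*B(F) - 47 = 43/(1 - 3) - 47 = 43/(-2) - 47 = 43*(-½) - 47 = -43/2 - 47 = -137/2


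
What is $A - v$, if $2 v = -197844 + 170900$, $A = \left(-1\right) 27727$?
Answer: $-14255$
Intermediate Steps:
$A = -27727$
$v = -13472$ ($v = \frac{-197844 + 170900}{2} = \frac{1}{2} \left(-26944\right) = -13472$)
$A - v = -27727 - -13472 = -27727 + 13472 = -14255$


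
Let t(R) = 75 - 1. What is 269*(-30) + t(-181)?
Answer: -7996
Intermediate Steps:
t(R) = 74
269*(-30) + t(-181) = 269*(-30) + 74 = -8070 + 74 = -7996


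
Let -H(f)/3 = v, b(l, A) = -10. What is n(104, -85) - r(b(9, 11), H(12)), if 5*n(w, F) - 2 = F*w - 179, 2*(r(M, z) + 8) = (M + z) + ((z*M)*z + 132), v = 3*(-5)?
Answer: 82461/10 ≈ 8246.1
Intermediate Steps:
v = -15
H(f) = 45 (H(f) = -3*(-15) = 45)
r(M, z) = 58 + M/2 + z/2 + M*z²/2 (r(M, z) = -8 + ((M + z) + ((z*M)*z + 132))/2 = -8 + ((M + z) + ((M*z)*z + 132))/2 = -8 + ((M + z) + (M*z² + 132))/2 = -8 + ((M + z) + (132 + M*z²))/2 = -8 + (132 + M + z + M*z²)/2 = -8 + (66 + M/2 + z/2 + M*z²/2) = 58 + M/2 + z/2 + M*z²/2)
n(w, F) = -177/5 + F*w/5 (n(w, F) = ⅖ + (F*w - 179)/5 = ⅖ + (-179 + F*w)/5 = ⅖ + (-179/5 + F*w/5) = -177/5 + F*w/5)
n(104, -85) - r(b(9, 11), H(12)) = (-177/5 + (⅕)*(-85)*104) - (58 + (½)*(-10) + (½)*45 + (½)*(-10)*45²) = (-177/5 - 1768) - (58 - 5 + 45/2 + (½)*(-10)*2025) = -9017/5 - (58 - 5 + 45/2 - 10125) = -9017/5 - 1*(-20099/2) = -9017/5 + 20099/2 = 82461/10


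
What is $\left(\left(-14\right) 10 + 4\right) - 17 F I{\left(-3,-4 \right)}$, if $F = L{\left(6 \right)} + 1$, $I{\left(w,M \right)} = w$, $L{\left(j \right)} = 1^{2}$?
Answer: $-13872$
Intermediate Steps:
$L{\left(j \right)} = 1$
$F = 2$ ($F = 1 + 1 = 2$)
$\left(\left(-14\right) 10 + 4\right) - 17 F I{\left(-3,-4 \right)} = \left(\left(-14\right) 10 + 4\right) \left(-17\right) 2 \left(-3\right) = \left(-140 + 4\right) \left(\left(-34\right) \left(-3\right)\right) = \left(-136\right) 102 = -13872$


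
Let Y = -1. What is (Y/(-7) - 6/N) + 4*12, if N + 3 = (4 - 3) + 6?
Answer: 653/14 ≈ 46.643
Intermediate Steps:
N = 4 (N = -3 + ((4 - 3) + 6) = -3 + (1 + 6) = -3 + 7 = 4)
(Y/(-7) - 6/N) + 4*12 = (-1/(-7) - 6/4) + 4*12 = (-1*(-⅐) - 6*¼) + 48 = (⅐ - 3/2) + 48 = -19/14 + 48 = 653/14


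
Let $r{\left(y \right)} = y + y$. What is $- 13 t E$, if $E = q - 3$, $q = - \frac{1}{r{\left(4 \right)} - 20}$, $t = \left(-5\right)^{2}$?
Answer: $\frac{11375}{12} \approx 947.92$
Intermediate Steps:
$t = 25$
$r{\left(y \right)} = 2 y$
$q = \frac{1}{12}$ ($q = - \frac{1}{2 \cdot 4 - 20} = - \frac{1}{8 - 20} = - \frac{1}{-12} = \left(-1\right) \left(- \frac{1}{12}\right) = \frac{1}{12} \approx 0.083333$)
$E = - \frac{35}{12}$ ($E = \frac{1}{12} - 3 = - \frac{35}{12} \approx -2.9167$)
$- 13 t E = \left(-13\right) 25 \left(- \frac{35}{12}\right) = \left(-325\right) \left(- \frac{35}{12}\right) = \frac{11375}{12}$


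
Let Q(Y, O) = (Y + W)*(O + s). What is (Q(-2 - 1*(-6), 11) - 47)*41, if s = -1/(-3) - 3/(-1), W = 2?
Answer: 1599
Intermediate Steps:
s = 10/3 (s = -1*(-1/3) - 3*(-1) = 1/3 + 3 = 10/3 ≈ 3.3333)
Q(Y, O) = (2 + Y)*(10/3 + O) (Q(Y, O) = (Y + 2)*(O + 10/3) = (2 + Y)*(10/3 + O))
(Q(-2 - 1*(-6), 11) - 47)*41 = ((20/3 + 2*11 + 10*(-2 - 1*(-6))/3 + 11*(-2 - 1*(-6))) - 47)*41 = ((20/3 + 22 + 10*(-2 + 6)/3 + 11*(-2 + 6)) - 47)*41 = ((20/3 + 22 + (10/3)*4 + 11*4) - 47)*41 = ((20/3 + 22 + 40/3 + 44) - 47)*41 = (86 - 47)*41 = 39*41 = 1599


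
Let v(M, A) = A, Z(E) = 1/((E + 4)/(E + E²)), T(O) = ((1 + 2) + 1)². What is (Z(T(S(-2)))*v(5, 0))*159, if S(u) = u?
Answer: 0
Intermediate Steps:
T(O) = 16 (T(O) = (3 + 1)² = 4² = 16)
Z(E) = (E + E²)/(4 + E) (Z(E) = 1/((4 + E)/(E + E²)) = (E + E²)/(4 + E))
(Z(T(S(-2)))*v(5, 0))*159 = ((16*(1 + 16)/(4 + 16))*0)*159 = ((16*17/20)*0)*159 = ((16*(1/20)*17)*0)*159 = ((68/5)*0)*159 = 0*159 = 0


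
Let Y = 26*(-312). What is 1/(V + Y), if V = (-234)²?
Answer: 1/46644 ≈ 2.1439e-5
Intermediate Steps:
Y = -8112
V = 54756
1/(V + Y) = 1/(54756 - 8112) = 1/46644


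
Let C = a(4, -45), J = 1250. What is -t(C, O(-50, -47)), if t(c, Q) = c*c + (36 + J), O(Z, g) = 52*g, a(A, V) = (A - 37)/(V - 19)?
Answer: -5268545/4096 ≈ -1286.3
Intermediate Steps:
a(A, V) = (-37 + A)/(-19 + V)
C = 33/64 (C = (-37 + 4)/(-19 - 45) = -33/(-64) = -1/64*(-33) = 33/64 ≈ 0.51563)
t(c, Q) = 1286 + c**2 (t(c, Q) = c*c + (36 + 1250) = c**2 + 1286 = 1286 + c**2)
-t(C, O(-50, -47)) = -(1286 + (33/64)**2) = -(1286 + 1089/4096) = -1*5268545/4096 = -5268545/4096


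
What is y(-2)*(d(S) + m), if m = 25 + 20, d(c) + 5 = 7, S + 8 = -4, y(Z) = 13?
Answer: 611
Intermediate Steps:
S = -12 (S = -8 - 4 = -12)
d(c) = 2 (d(c) = -5 + 7 = 2)
m = 45
y(-2)*(d(S) + m) = 13*(2 + 45) = 13*47 = 611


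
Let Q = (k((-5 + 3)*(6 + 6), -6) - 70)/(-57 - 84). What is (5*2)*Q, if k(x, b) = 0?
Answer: 700/141 ≈ 4.9645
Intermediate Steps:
Q = 70/141 (Q = (0 - 70)/(-57 - 84) = -70/(-141) = -70*(-1/141) = 70/141 ≈ 0.49645)
(5*2)*Q = (5*2)*(70/141) = 10*(70/141) = 700/141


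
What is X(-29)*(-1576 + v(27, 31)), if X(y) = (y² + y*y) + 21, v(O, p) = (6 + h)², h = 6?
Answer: -2438696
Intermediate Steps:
v(O, p) = 144 (v(O, p) = (6 + 6)² = 12² = 144)
X(y) = 21 + 2*y² (X(y) = (y² + y²) + 21 = 2*y² + 21 = 21 + 2*y²)
X(-29)*(-1576 + v(27, 31)) = (21 + 2*(-29)²)*(-1576 + 144) = (21 + 2*841)*(-1432) = (21 + 1682)*(-1432) = 1703*(-1432) = -2438696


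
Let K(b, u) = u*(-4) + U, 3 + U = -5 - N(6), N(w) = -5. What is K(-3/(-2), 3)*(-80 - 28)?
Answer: 1620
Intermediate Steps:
U = -3 (U = -3 + (-5 - 1*(-5)) = -3 + (-5 + 5) = -3 + 0 = -3)
K(b, u) = -3 - 4*u (K(b, u) = u*(-4) - 3 = -4*u - 3 = -3 - 4*u)
K(-3/(-2), 3)*(-80 - 28) = (-3 - 4*3)*(-80 - 28) = (-3 - 12)*(-108) = -15*(-108) = 1620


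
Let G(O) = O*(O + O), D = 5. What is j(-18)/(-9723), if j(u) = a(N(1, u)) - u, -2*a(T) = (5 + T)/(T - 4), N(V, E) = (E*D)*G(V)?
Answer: -6449/3578064 ≈ -0.0018024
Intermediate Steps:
G(O) = 2*O² (G(O) = O*(2*O) = 2*O²)
N(V, E) = 10*E*V² (N(V, E) = (E*5)*(2*V²) = (5*E)*(2*V²) = 10*E*V²)
a(T) = -(5 + T)/(2*(-4 + T)) (a(T) = -(5 + T)/(2*(T - 4)) = -(5 + T)/(2*(-4 + T)))
j(u) = -u + (-5 - 10*u)/(2*(-4 + 10*u)) (j(u) = (-5 - 10*u*1²)/(2*(-4 + 10*u*1²)) - u = (-5 - 10*u)/(2*(-4 + 10*u*1)) - u = (-5 - 10*u)/(2*(-4 + 10*u)) - u = -u + (-5 - 10*u)/(2*(-4 + 10*u)))
j(-18)/(-9723) = ((-5 - 20*(-18)² - 2*(-18))/(4*(-2 + 5*(-18))))/(-9723) = ((-5 - 20*324 + 36)/(4*(-2 - 90)))*(-1/9723) = ((¼)*(-5 - 6480 + 36)/(-92))*(-1/9723) = ((¼)*(-1/92)*(-6449))*(-1/9723) = (6449/368)*(-1/9723) = -6449/3578064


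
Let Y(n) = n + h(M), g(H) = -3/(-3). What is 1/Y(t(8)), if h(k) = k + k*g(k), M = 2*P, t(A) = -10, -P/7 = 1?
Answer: -1/38 ≈ -0.026316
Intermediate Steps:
P = -7 (P = -7*1 = -7)
g(H) = 1 (g(H) = -3*(-⅓) = 1)
M = -14 (M = 2*(-7) = -14)
h(k) = 2*k (h(k) = k + k*1 = k + k = 2*k)
Y(n) = -28 + n (Y(n) = n + 2*(-14) = n - 28 = -28 + n)
1/Y(t(8)) = 1/(-28 - 10) = 1/(-38) = -1/38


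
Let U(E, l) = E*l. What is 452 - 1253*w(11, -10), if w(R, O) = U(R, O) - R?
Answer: 152065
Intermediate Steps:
w(R, O) = -R + O*R (w(R, O) = R*O - R = O*R - R = -R + O*R)
452 - 1253*w(11, -10) = 452 - 13783*(-1 - 10) = 452 - 13783*(-11) = 452 - 1253*(-121) = 452 + 151613 = 152065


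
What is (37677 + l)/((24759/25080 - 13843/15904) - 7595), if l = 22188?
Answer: -331645714400/42074842857 ≈ -7.8823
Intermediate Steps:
(37677 + l)/((24759/25080 - 13843/15904) - 7595) = (37677 + 22188)/((24759/25080 - 13843/15904) - 7595) = 59865/((24759*(1/25080) - 13843*1/15904) - 7595) = 59865/((8253/8360 - 13843/15904) - 7595) = 59865/(1941029/16619680 - 7595) = 59865/(-126224528571/16619680) = 59865*(-16619680/126224528571) = -331645714400/42074842857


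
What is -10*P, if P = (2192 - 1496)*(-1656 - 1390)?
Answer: 21200160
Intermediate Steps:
P = -2120016 (P = 696*(-3046) = -2120016)
-10*P = -10*(-2120016) = 21200160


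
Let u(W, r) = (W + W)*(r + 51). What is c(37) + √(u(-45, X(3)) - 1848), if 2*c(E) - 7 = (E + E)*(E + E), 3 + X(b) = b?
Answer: 5483/2 + I*√6438 ≈ 2741.5 + 80.237*I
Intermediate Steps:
X(b) = -3 + b
u(W, r) = 2*W*(51 + r) (u(W, r) = (2*W)*(51 + r) = 2*W*(51 + r))
c(E) = 7/2 + 2*E² (c(E) = 7/2 + ((E + E)*(E + E))/2 = 7/2 + ((2*E)*(2*E))/2 = 7/2 + (4*E²)/2 = 7/2 + 2*E²)
c(37) + √(u(-45, X(3)) - 1848) = (7/2 + 2*37²) + √(2*(-45)*(51 + (-3 + 3)) - 1848) = (7/2 + 2*1369) + √(2*(-45)*(51 + 0) - 1848) = (7/2 + 2738) + √(2*(-45)*51 - 1848) = 5483/2 + √(-4590 - 1848) = 5483/2 + √(-6438) = 5483/2 + I*√6438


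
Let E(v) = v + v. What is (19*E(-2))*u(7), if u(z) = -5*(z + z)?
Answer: 5320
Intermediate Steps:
E(v) = 2*v
u(z) = -10*z
(19*E(-2))*u(7) = (19*(2*(-2)))*(-10*7) = (19*(-4))*(-70) = -76*(-70) = 5320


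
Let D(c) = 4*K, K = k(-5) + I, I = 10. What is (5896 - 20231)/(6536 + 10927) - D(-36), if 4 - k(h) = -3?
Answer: -1201819/17463 ≈ -68.821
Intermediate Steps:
k(h) = 7 (k(h) = 4 - 1*(-3) = 4 + 3 = 7)
K = 17 (K = 7 + 10 = 17)
D(c) = 68 (D(c) = 4*17 = 68)
(5896 - 20231)/(6536 + 10927) - D(-36) = (5896 - 20231)/(6536 + 10927) - 1*68 = -14335/17463 - 68 = -1201819/17463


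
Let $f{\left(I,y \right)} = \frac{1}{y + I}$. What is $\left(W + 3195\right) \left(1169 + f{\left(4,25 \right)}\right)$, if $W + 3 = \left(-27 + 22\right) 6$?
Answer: $\frac{107198124}{29} \approx 3.6965 \cdot 10^{6}$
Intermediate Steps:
$f{\left(I,y \right)} = \frac{1}{I + y}$
$W = -33$ ($W = -3 + \left(-27 + 22\right) 6 = -3 - 30 = -33$)
$\left(W + 3195\right) \left(1169 + f{\left(4,25 \right)}\right) = \left(-33 + 3195\right) \left(1169 + \frac{1}{4 + 25}\right) = 3162 \left(1169 + \frac{1}{29}\right) = 3162 \cdot \frac{33902}{29} = \frac{107198124}{29}$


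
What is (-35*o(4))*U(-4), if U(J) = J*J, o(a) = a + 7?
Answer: -6160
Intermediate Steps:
o(a) = 7 + a
U(J) = J²
(-35*o(4))*U(-4) = -35*(7 + 4)*(-4)² = -35*11*16 = -385*16 = -6160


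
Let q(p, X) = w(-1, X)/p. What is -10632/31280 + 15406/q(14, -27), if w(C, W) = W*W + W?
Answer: 421195741/1372410 ≈ 306.90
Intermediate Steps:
w(C, W) = W + W**2 (w(C, W) = W**2 + W = W + W**2)
q(p, X) = X*(1 + X)/p (q(p, X) = (X*(1 + X))/p = X*(1 + X)/p)
-10632/31280 + 15406/q(14, -27) = -10632/31280 + 15406/((-27*(1 - 27)/14)) = -10632*1/31280 + 15406/((-27*1/14*(-26))) = -1329/3910 + 15406/(351/7) = -1329/3910 + 15406*(7/351) = -1329/3910 + 107842/351 = 421195741/1372410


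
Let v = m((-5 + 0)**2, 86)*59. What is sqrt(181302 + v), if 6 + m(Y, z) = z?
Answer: sqrt(186022) ≈ 431.30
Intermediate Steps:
m(Y, z) = -6 + z
v = 4720 (v = (-6 + 86)*59 = 80*59 = 4720)
sqrt(181302 + v) = sqrt(181302 + 4720) = sqrt(186022)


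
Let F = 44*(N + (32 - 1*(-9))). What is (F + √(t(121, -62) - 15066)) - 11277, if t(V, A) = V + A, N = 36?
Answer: -7889 + I*√15007 ≈ -7889.0 + 122.5*I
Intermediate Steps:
t(V, A) = A + V
F = 3388 (F = 44*(36 + (32 - 1*(-9))) = 44*(36 + (32 + 9)) = 44*(36 + 41) = 44*77 = 3388)
(F + √(t(121, -62) - 15066)) - 11277 = (3388 + √((-62 + 121) - 15066)) - 11277 = (3388 + √(59 - 15066)) - 11277 = (3388 + √(-15007)) - 11277 = (3388 + I*√15007) - 11277 = -7889 + I*√15007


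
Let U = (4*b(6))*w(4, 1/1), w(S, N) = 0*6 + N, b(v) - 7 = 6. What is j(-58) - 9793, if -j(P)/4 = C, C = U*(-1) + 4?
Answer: -9601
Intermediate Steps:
b(v) = 13 (b(v) = 7 + 6 = 13)
w(S, N) = N (w(S, N) = 0 + N = N)
U = 52 (U = (4*13)/1 = 52*1 = 52)
C = -48 (C = 52*(-1) + 4 = -52 + 4 = -48)
j(P) = 192 (j(P) = -4*(-48) = 192)
j(-58) - 9793 = 192 - 9793 = -9601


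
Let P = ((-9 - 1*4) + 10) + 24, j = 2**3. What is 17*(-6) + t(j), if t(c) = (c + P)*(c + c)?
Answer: 362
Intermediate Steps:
j = 8
P = 21 (P = ((-9 - 4) + 10) + 24 = (-13 + 10) + 24 = -3 + 24 = 21)
t(c) = 2*c*(21 + c) (t(c) = (c + 21)*(c + c) = (21 + c)*(2*c) = 2*c*(21 + c))
17*(-6) + t(j) = 17*(-6) + 2*8*(21 + 8) = -102 + 2*8*29 = -102 + 464 = 362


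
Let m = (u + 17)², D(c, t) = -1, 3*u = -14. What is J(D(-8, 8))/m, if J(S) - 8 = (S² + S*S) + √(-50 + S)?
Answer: 90/1369 + 9*I*√51/1369 ≈ 0.065741 + 0.046949*I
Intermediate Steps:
u = -14/3 (u = (⅓)*(-14) = -14/3 ≈ -4.6667)
J(S) = 8 + √(-50 + S) + 2*S² (J(S) = 8 + ((S² + S*S) + √(-50 + S)) = 8 + ((S² + S²) + √(-50 + S)) = 8 + (2*S² + √(-50 + S)) = 8 + (√(-50 + S) + 2*S²) = 8 + √(-50 + S) + 2*S²)
m = 1369/9 (m = (-14/3 + 17)² = (37/3)² = 1369/9 ≈ 152.11)
J(D(-8, 8))/m = (8 + √(-50 - 1) + 2*(-1)²)/(1369/9) = (8 + √(-51) + 2*1)*(9/1369) = (8 + I*√51 + 2)*(9/1369) = (10 + I*√51)*(9/1369) = 90/1369 + 9*I*√51/1369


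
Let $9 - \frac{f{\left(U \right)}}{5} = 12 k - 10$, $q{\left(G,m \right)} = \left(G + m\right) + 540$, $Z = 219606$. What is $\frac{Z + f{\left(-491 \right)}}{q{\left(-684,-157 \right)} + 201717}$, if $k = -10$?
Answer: $\frac{220301}{201416} \approx 1.0938$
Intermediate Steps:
$q{\left(G,m \right)} = 540 + G + m$
$f{\left(U \right)} = 695$ ($f{\left(U \right)} = 45 - 5 \left(12 \left(-10\right) - 10\right) = 45 - 5 \left(-120 - 10\right) = 45 - -650 = 45 + 650 = 695$)
$\frac{Z + f{\left(-491 \right)}}{q{\left(-684,-157 \right)} + 201717} = \frac{219606 + 695}{\left(540 - 684 - 157\right) + 201717} = \frac{220301}{-301 + 201717} = \frac{220301}{201416}$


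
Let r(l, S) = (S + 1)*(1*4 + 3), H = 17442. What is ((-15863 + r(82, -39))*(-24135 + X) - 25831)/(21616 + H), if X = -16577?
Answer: 656618017/39058 ≈ 16811.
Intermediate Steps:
r(l, S) = 7 + 7*S (r(l, S) = (1 + S)*(4 + 3) = (1 + S)*7 = 7 + 7*S)
((-15863 + r(82, -39))*(-24135 + X) - 25831)/(21616 + H) = ((-15863 + (7 + 7*(-39)))*(-24135 - 16577) - 25831)/(21616 + 17442) = ((-15863 + (7 - 273))*(-40712) - 25831)/39058 = ((-15863 - 266)*(-40712) - 25831)*(1/39058) = (-16129*(-40712) - 25831)*(1/39058) = (656643848 - 25831)*(1/39058) = 656618017*(1/39058) = 656618017/39058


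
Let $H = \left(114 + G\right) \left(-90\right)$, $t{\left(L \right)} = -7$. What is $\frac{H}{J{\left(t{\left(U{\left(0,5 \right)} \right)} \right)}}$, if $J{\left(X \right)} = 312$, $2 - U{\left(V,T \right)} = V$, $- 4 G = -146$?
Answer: $- \frac{4515}{104} \approx -43.413$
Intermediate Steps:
$G = \frac{73}{2}$ ($G = \left(- \frac{1}{4}\right) \left(-146\right) = \frac{73}{2} \approx 36.5$)
$U{\left(V,T \right)} = 2 - V$
$H = -13545$ ($H = \left(114 + \frac{73}{2}\right) \left(-90\right) = \frac{301}{2} \left(-90\right) = -13545$)
$\frac{H}{J{\left(t{\left(U{\left(0,5 \right)} \right)} \right)}} = - \frac{13545}{312} = \left(-13545\right) \frac{1}{312} = - \frac{4515}{104}$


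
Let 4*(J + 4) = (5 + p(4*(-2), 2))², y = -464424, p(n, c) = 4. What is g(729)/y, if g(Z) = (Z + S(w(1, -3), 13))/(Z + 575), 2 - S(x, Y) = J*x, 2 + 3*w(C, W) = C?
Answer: -8837/7267306752 ≈ -1.2160e-6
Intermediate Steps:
w(C, W) = -⅔ + C/3
J = 65/4 (J = -4 + (5 + 4)²/4 = -4 + (¼)*9² = -4 + (¼)*81 = -4 + 81/4 = 65/4 ≈ 16.250)
S(x, Y) = 2 - 65*x/4
g(Z) = (89/12 + Z)/(575 + Z) (g(Z) = (Z + (2 - 65*(-⅔ + (⅓)*1)/4))/(Z + 575) = (Z + (2 - 65*(-⅔ + ⅓)/4))/(575 + Z) = (Z + (2 - 65/4*(-⅓)))/(575 + Z) = (Z + (2 + 65/12))/(575 + Z) = (Z + 89/12)/(575 + Z) = (89/12 + Z)/(575 + Z))
g(729)/y = ((89/12 + 729)/(575 + 729))/(-464424) = ((8837/12)/1304)*(-1/464424) = ((1/1304)*(8837/12))*(-1/464424) = (8837/15648)*(-1/464424) = -8837/7267306752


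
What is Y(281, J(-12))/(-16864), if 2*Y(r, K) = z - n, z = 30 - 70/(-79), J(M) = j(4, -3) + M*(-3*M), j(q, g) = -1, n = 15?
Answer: -1255/2664512 ≈ -0.00047101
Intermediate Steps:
J(M) = -1 - 3*M² (J(M) = -1 + M*(-3*M) = -1 - 3*M²)
z = 2440/79 (z = 30 - 70*(-1)/79 = 30 - 1*(-70/79) = 30 + 70/79 = 2440/79 ≈ 30.886)
Y(r, K) = 1255/158 (Y(r, K) = (2440/79 - 1*15)/2 = (2440/79 - 15)/2 = (½)*(1255/79) = 1255/158)
Y(281, J(-12))/(-16864) = (1255/158)/(-16864) = (1255/158)*(-1/16864) = -1255/2664512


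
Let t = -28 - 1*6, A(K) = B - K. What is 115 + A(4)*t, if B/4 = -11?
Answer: 1747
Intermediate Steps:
B = -44 (B = 4*(-11) = -44)
A(K) = -44 - K
t = -34 (t = -28 - 6 = -34)
115 + A(4)*t = 115 + (-44 - 1*4)*(-34) = 115 + (-44 - 4)*(-34) = 115 - 48*(-34) = 115 + 1632 = 1747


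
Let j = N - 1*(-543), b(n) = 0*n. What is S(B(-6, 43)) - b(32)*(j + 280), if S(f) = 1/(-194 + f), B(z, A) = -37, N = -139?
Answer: -1/231 ≈ -0.0043290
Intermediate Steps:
b(n) = 0
j = 404 (j = -139 - 1*(-543) = -139 + 543 = 404)
S(B(-6, 43)) - b(32)*(j + 280) = 1/(-194 - 37) - 0*(404 + 280) = 1/(-231) - 0*684 = -1/231 - 1*0 = -1/231 + 0 = -1/231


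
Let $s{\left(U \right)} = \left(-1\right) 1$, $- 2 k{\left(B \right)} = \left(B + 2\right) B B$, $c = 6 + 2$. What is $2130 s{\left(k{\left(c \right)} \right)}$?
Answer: $-2130$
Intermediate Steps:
$c = 8$
$k{\left(B \right)} = - \frac{B^{2} \left(2 + B\right)}{2}$ ($k{\left(B \right)} = - \frac{\left(B + 2\right) B B}{2} = - \frac{\left(2 + B\right) B B}{2} = - \frac{B \left(2 + B\right) B}{2} = - \frac{B^{2} \left(2 + B\right)}{2}$)
$s{\left(U \right)} = -1$
$2130 s{\left(k{\left(c \right)} \right)} = 2130 \left(-1\right) = -2130$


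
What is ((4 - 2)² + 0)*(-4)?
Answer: -16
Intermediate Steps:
((4 - 2)² + 0)*(-4) = (2² + 0)*(-4) = (4 + 0)*(-4) = 4*(-4) = -16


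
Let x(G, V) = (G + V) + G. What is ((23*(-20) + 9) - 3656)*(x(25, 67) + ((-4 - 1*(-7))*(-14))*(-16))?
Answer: -3240423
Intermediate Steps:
x(G, V) = V + 2*G
((23*(-20) + 9) - 3656)*(x(25, 67) + ((-4 - 1*(-7))*(-14))*(-16)) = ((23*(-20) + 9) - 3656)*((67 + 2*25) + ((-4 - 1*(-7))*(-14))*(-16)) = ((-460 + 9) - 3656)*((67 + 50) + ((-4 + 7)*(-14))*(-16)) = (-451 - 3656)*(117 + (3*(-14))*(-16)) = -4107*(117 - 42*(-16)) = -4107*(117 + 672) = -4107*789 = -3240423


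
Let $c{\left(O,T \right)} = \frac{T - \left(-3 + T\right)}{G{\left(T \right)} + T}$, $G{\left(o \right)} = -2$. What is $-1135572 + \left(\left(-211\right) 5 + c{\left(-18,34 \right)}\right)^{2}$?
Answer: $- \frac{23290679}{1024} \approx -22745.0$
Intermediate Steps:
$c{\left(O,T \right)} = \frac{3}{-2 + T}$ ($c{\left(O,T \right)} = \frac{T - \left(-3 + T\right)}{-2 + T} = \frac{3}{-2 + T}$)
$-1135572 + \left(\left(-211\right) 5 + c{\left(-18,34 \right)}\right)^{2} = -1135572 + \left(\left(-211\right) 5 + \frac{3}{-2 + 34}\right)^{2} = -1135572 + \left(-1055 + \frac{3}{32}\right)^{2} = -1135572 + \left(- \frac{33757}{32}\right)^{2} = -1135572 + \frac{1139535049}{1024} = - \frac{23290679}{1024}$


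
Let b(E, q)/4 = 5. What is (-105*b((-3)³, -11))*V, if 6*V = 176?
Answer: -61600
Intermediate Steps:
b(E, q) = 20 (b(E, q) = 4*5 = 20)
V = 88/3 (V = (⅙)*176 = 88/3 ≈ 29.333)
(-105*b((-3)³, -11))*V = -105*20*(88/3) = -2100*88/3 = -61600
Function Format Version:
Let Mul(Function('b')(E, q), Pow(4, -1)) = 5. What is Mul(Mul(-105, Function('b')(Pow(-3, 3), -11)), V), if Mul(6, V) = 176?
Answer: -61600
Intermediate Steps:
Function('b')(E, q) = 20 (Function('b')(E, q) = Mul(4, 5) = 20)
V = Rational(88, 3) (V = Mul(Rational(1, 6), 176) = Rational(88, 3) ≈ 29.333)
Mul(Mul(-105, Function('b')(Pow(-3, 3), -11)), V) = Mul(Mul(-105, 20), Rational(88, 3)) = Mul(-2100, Rational(88, 3)) = -61600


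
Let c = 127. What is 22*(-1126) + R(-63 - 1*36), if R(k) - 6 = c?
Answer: -24639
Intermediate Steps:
R(k) = 133 (R(k) = 6 + 127 = 133)
22*(-1126) + R(-63 - 1*36) = 22*(-1126) + 133 = -24772 + 133 = -24639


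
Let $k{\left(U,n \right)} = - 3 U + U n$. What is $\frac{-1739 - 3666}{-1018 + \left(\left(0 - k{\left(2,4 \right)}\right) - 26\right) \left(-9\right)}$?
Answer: $\frac{5405}{766} \approx 7.0561$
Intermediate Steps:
$\frac{-1739 - 3666}{-1018 + \left(\left(0 - k{\left(2,4 \right)}\right) - 26\right) \left(-9\right)} = \frac{-1739 - 3666}{-1018 + \left(\left(0 - 2 \left(-3 + 4\right)\right) - 26\right) \left(-9\right)} = - \frac{5405}{-1018 + \left(\left(0 - 2 \cdot 1\right) - 26\right) \left(-9\right)} = - \frac{5405}{-1018 + \left(\left(0 - 2\right) - 26\right) \left(-9\right)} = - \frac{5405}{-1018 + \left(-2 - 26\right) \left(-9\right)} = - \frac{5405}{-1018 - -252} = - \frac{5405}{-1018 + 252} = - \frac{5405}{-766} = \left(-5405\right) \left(- \frac{1}{766}\right) = \frac{5405}{766}$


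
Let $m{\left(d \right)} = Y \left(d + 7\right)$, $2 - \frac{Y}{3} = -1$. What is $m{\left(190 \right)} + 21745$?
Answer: $23518$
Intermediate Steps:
$Y = 9$ ($Y = 6 - -3 = 6 + 3 = 9$)
$m{\left(d \right)} = 63 + 9 d$ ($m{\left(d \right)} = 9 \left(d + 7\right) = 9 \left(7 + d\right) = 63 + 9 d$)
$m{\left(190 \right)} + 21745 = \left(63 + 9 \cdot 190\right) + 21745 = \left(63 + 1710\right) + 21745 = 1773 + 21745 = 23518$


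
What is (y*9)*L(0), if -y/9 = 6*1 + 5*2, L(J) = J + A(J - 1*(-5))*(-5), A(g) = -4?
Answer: -25920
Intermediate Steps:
L(J) = 20 + J (L(J) = J - 4*(-5) = J + 20 = 20 + J)
y = -144 (y = -9*(6*1 + 5*2) = -9*(6 + 10) = -9*16 = -144)
(y*9)*L(0) = (-144*9)*(20 + 0) = -1296*20 = -25920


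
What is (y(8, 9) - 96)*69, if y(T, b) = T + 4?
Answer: -5796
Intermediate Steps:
y(T, b) = 4 + T
(y(8, 9) - 96)*69 = ((4 + 8) - 96)*69 = (12 - 96)*69 = -84*69 = -5796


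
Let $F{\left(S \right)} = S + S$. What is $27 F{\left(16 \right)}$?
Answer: $864$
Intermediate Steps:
$F{\left(S \right)} = 2 S$
$27 F{\left(16 \right)} = 27 \cdot 2 \cdot 16 = 27 \cdot 32 = 864$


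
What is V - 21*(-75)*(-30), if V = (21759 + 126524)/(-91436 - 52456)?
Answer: -6799045283/143892 ≈ -47251.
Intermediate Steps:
V = -148283/143892 (V = 148283/(-143892) = 148283*(-1/143892) = -148283/143892 ≈ -1.0305)
V - 21*(-75)*(-30) = -148283/143892 - 21*(-75)*(-30) = -148283/143892 + 1575*(-30) = -148283/143892 - 47250 = -6799045283/143892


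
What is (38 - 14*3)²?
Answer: 16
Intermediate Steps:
(38 - 14*3)² = (38 - 42)² = (-4)² = 16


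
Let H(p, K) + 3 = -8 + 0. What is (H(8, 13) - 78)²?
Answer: 7921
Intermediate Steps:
H(p, K) = -11 (H(p, K) = -3 + (-8 + 0) = -3 - 8 = -11)
(H(8, 13) - 78)² = (-11 - 78)² = (-89)² = 7921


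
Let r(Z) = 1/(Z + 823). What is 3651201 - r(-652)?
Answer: 624355370/171 ≈ 3.6512e+6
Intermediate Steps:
r(Z) = 1/(823 + Z)
3651201 - r(-652) = 3651201 - 1/(823 - 652) = 3651201 - 1/171 = 624355370/171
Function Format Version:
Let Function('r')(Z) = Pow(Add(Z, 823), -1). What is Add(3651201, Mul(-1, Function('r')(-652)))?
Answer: Rational(624355370, 171) ≈ 3.6512e+6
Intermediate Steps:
Function('r')(Z) = Pow(Add(823, Z), -1)
Add(3651201, Mul(-1, Function('r')(-652))) = Add(3651201, Mul(-1, Pow(Add(823, -652), -1))) = Add(3651201, Mul(-1, Pow(171, -1))) = Add(3651201, Mul(-1, Rational(1, 171))) = Add(3651201, Rational(-1, 171)) = Rational(624355370, 171)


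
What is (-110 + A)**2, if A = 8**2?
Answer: 2116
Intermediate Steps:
A = 64
(-110 + A)**2 = (-110 + 64)**2 = (-46)**2 = 2116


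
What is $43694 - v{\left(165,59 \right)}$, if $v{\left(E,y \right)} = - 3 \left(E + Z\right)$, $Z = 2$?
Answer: $44195$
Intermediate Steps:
$v{\left(E,y \right)} = -6 - 3 E$ ($v{\left(E,y \right)} = - 3 \left(E + 2\right) = - 3 \left(2 + E\right) = -6 - 3 E$)
$43694 - v{\left(165,59 \right)} = 43694 - \left(-6 - 495\right) = 43694 - -501 = 43694 + 501 = 44195$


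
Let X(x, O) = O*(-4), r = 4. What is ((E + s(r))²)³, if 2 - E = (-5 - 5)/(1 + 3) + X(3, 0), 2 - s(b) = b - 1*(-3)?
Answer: 1/64 ≈ 0.015625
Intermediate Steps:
X(x, O) = -4*O
s(b) = -1 - b (s(b) = 2 - (b - 1*(-3)) = 2 - (b + 3) = 2 - (3 + b) = 2 + (-3 - b) = -1 - b)
E = 9/2 (E = 2 - ((-5 - 5)/(1 + 3) - 4*0) = 2 - (-10/4 + 0) = 2 - (-10*¼ + 0) = 2 - (-5/2 + 0) = 2 - 1*(-5/2) = 2 + 5/2 = 9/2 ≈ 4.5000)
((E + s(r))²)³ = ((9/2 + (-1 - 1*4))²)³ = ((9/2 + (-1 - 4))²)³ = ((9/2 - 5)²)³ = ((-½)²)³ = (¼)³ = 1/64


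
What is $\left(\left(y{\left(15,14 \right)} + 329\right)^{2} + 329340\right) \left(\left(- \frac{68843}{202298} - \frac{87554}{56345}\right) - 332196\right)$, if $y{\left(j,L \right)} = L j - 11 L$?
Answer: $- \frac{361664876429331125431}{2279696162} \approx -1.5865 \cdot 10^{11}$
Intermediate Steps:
$y{\left(j,L \right)} = - 11 L + L j$
$\left(\left(y{\left(15,14 \right)} + 329\right)^{2} + 329340\right) \left(\left(- \frac{68843}{202298} - \frac{87554}{56345}\right) - 332196\right) = \left(\left(14 \left(-11 + 15\right) + 329\right)^{2} + 329340\right) \left(\left(- \frac{68843}{202298} - \frac{87554}{56345}\right) - 332196\right) = \left(\left(14 \cdot 4 + 329\right)^{2} + 329340\right) \left(\left(\left(-68843\right) \frac{1}{202298} - \frac{87554}{56345}\right) - 332196\right) = \left(\left(56 + 329\right)^{2} + 329340\right) \left(\left(- \frac{68843}{202298} - \frac{87554}{56345}\right) - 332196\right) = \left(385^{2} + 329340\right) \left(- \frac{21590957927}{11398480810} - 332196\right) = \left(148225 + 329340\right) \left(- \frac{3786551322116687}{11398480810}\right) = 477565 \left(- \frac{3786551322116687}{11398480810}\right) = - \frac{361664876429331125431}{2279696162}$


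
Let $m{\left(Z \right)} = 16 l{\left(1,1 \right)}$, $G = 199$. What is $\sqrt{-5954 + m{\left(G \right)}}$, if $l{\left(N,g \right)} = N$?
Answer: $i \sqrt{5938} \approx 77.058 i$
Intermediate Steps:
$m{\left(Z \right)} = 16$ ($m{\left(Z \right)} = 16 \cdot 1 = 16$)
$\sqrt{-5954 + m{\left(G \right)}} = \sqrt{-5954 + 16} = \sqrt{-5938} = i \sqrt{5938}$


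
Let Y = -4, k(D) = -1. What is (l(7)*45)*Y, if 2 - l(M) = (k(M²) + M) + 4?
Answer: 1440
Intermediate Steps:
l(M) = -1 - M (l(M) = 2 - ((-1 + M) + 4) = 2 - (3 + M) = 2 + (-3 - M) = -1 - M)
(l(7)*45)*Y = ((-1 - 1*7)*45)*(-4) = ((-1 - 7)*45)*(-4) = -8*45*(-4) = -360*(-4) = 1440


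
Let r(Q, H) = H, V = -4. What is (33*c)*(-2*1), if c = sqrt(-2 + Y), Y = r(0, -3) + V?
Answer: -198*I ≈ -198.0*I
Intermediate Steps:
Y = -7 (Y = -3 - 4 = -7)
c = 3*I (c = sqrt(-2 - 7) = sqrt(-9) = 3*I ≈ 3.0*I)
(33*c)*(-2*1) = (33*(3*I))*(-2*1) = (99*I)*(-2) = -198*I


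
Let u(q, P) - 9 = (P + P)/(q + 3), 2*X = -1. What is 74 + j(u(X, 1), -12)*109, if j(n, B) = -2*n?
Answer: -10312/5 ≈ -2062.4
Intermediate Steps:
X = -½ (X = (½)*(-1) = -½ ≈ -0.50000)
u(q, P) = 9 + 2*P/(3 + q) (u(q, P) = 9 + (P + P)/(q + 3) = 9 + (2*P)/(3 + q) = 9 + 2*P/(3 + q))
74 + j(u(X, 1), -12)*109 = 74 - 2*(27 + 2*1 + 9*(-½))/(3 - ½)*109 = 74 - 2*(27 + 2 - 9/2)/5/2*109 = 74 - 4*49/(5*2)*109 = 74 - 2*49/5*109 = 74 - 98/5*109 = 74 - 10682/5 = -10312/5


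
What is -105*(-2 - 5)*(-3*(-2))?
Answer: 4410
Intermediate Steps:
-105*(-2 - 5)*(-3*(-2)) = -(-735)*6 = -105*(-42) = 4410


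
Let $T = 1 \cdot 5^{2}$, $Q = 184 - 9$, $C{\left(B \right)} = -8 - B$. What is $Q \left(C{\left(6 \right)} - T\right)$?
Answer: $-6825$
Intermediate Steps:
$Q = 175$
$T = 25$ ($T = 1 \cdot 25 = 25$)
$Q \left(C{\left(6 \right)} - T\right) = 175 \left(\left(-8 - 6\right) - 25\right) = 175 \left(-14 - 25\right) = 175 \left(-39\right) = -6825$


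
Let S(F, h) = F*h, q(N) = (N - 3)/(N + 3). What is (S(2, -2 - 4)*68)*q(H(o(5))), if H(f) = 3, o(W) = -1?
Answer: 0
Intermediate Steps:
q(N) = (-3 + N)/(3 + N)
(S(2, -2 - 4)*68)*q(H(o(5))) = ((2*(-2 - 4))*68)*((-3 + 3)/(3 + 3)) = ((2*(-6))*68)*(0/6) = (-12*68)*((⅙)*0) = -816*0 = 0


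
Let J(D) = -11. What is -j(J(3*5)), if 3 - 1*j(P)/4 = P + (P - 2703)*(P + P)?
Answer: 238776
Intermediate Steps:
j(P) = 12 - 4*P - 8*P*(-2703 + P) (j(P) = 12 - 4*(P + (P - 2703)*(P + P)) = 12 - 4*(P + (-2703 + P)*(2*P)) = 12 - 4*(P + 2*P*(-2703 + P)) = 12 + (-4*P - 8*P*(-2703 + P)) = 12 - 4*P - 8*P*(-2703 + P))
-j(J(3*5)) = -(12 - 8*(-11)² + 21620*(-11)) = -(12 - 8*121 - 237820) = -(12 - 968 - 237820) = -1*(-238776) = 238776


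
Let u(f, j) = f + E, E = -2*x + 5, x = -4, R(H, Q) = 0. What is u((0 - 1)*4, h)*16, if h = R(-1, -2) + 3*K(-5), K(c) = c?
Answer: 144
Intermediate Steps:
E = 13 (E = -2*(-4) + 5 = 8 + 5 = 13)
h = -15 (h = 0 + 3*(-5) = 0 - 15 = -15)
u(f, j) = 13 + f (u(f, j) = f + 13 = 13 + f)
u((0 - 1)*4, h)*16 = (13 + (0 - 1)*4)*16 = (13 - 1*4)*16 = (13 - 4)*16 = 9*16 = 144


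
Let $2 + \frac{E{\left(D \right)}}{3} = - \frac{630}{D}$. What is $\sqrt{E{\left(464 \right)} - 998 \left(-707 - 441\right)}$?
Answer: $\frac{\sqrt{15416457478}}{116} \approx 1070.4$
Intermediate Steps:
$E{\left(D \right)} = -6 - \frac{1890}{D}$ ($E{\left(D \right)} = -6 + 3 \left(- \frac{630}{D}\right) = -6 - \frac{1890}{D}$)
$\sqrt{E{\left(464 \right)} - 998 \left(-707 - 441\right)} = \sqrt{\left(-6 - \frac{1890}{464}\right) - 998 \left(-707 - 441\right)} = \sqrt{\left(-6 - \frac{945}{232}\right) - -1145704} = \sqrt{\left(-6 - \frac{945}{232}\right) + 1145704} = \sqrt{- \frac{2337}{232} + 1145704} = \sqrt{\frac{265800991}{232}} = \frac{\sqrt{15416457478}}{116}$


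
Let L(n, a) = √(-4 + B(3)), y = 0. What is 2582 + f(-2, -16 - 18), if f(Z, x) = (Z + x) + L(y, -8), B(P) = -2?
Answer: 2546 + I*√6 ≈ 2546.0 + 2.4495*I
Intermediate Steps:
L(n, a) = I*√6 (L(n, a) = √(-4 - 2) = √(-6) = I*√6)
f(Z, x) = Z + x + I*√6 (f(Z, x) = (Z + x) + I*√6 = Z + x + I*√6)
2582 + f(-2, -16 - 18) = 2582 + (-2 + (-16 - 18) + I*√6) = 2582 + (-2 - 34 + I*√6) = 2582 + (-36 + I*√6) = 2546 + I*√6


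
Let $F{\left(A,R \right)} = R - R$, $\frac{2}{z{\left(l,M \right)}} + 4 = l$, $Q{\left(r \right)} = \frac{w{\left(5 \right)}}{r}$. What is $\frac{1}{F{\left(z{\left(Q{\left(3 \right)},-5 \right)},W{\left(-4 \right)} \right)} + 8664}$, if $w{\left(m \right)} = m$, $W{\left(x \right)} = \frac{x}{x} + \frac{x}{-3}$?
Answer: $\frac{1}{8664} \approx 0.00011542$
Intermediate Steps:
$W{\left(x \right)} = 1 - \frac{x}{3}$ ($W{\left(x \right)} = 1 + x \left(- \frac{1}{3}\right) = 1 - \frac{x}{3}$)
$Q{\left(r \right)} = \frac{5}{r}$
$z{\left(l,M \right)} = \frac{2}{-4 + l}$
$F{\left(A,R \right)} = 0$
$\frac{1}{F{\left(z{\left(Q{\left(3 \right)},-5 \right)},W{\left(-4 \right)} \right)} + 8664} = \frac{1}{0 + 8664} = \frac{1}{8664}$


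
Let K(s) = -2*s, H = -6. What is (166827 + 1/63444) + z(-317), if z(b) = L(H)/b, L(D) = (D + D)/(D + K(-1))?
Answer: 3355182393581/20111748 ≈ 1.6683e+5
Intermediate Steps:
L(D) = 2*D/(2 + D) (L(D) = (D + D)/(D - 2*(-1)) = (2*D)/(D + 2) = (2*D)/(2 + D) = 2*D/(2 + D))
z(b) = 3/b (z(b) = (2*(-6)/(2 - 6))/b = (2*(-6)/(-4))/b = (2*(-6)*(-¼))/b = 3/b)
(166827 + 1/63444) + z(-317) = (166827 + 1/63444) + 3/(-317) = (166827 + 1/63444) + 3*(-1/317) = 10584172189/63444 - 3/317 = 3355182393581/20111748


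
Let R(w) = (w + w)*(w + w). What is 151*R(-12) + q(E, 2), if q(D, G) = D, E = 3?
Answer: 86979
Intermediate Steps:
R(w) = 4*w² (R(w) = (2*w)*(2*w) = 4*w²)
151*R(-12) + q(E, 2) = 151*(4*(-12)²) + 3 = 151*(4*144) + 3 = 151*576 + 3 = 86976 + 3 = 86979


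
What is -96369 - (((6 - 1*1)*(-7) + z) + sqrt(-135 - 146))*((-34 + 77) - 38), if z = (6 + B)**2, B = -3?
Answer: -96239 - 5*I*sqrt(281) ≈ -96239.0 - 83.815*I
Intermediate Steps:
z = 9 (z = (6 - 3)**2 = 3**2 = 9)
-96369 - (((6 - 1*1)*(-7) + z) + sqrt(-135 - 146))*((-34 + 77) - 38) = -96369 - (((6 - 1*1)*(-7) + 9) + sqrt(-135 - 146))*((-34 + 77) - 38) = -96369 - (((6 - 1)*(-7) + 9) + sqrt(-281))*(43 - 38) = -96369 - ((5*(-7) + 9) + I*sqrt(281))*5 = -96369 - ((-35 + 9) + I*sqrt(281))*5 = -96369 - (-26 + I*sqrt(281))*5 = -96369 - (-130 + 5*I*sqrt(281)) = -96369 + (130 - 5*I*sqrt(281)) = -96239 - 5*I*sqrt(281)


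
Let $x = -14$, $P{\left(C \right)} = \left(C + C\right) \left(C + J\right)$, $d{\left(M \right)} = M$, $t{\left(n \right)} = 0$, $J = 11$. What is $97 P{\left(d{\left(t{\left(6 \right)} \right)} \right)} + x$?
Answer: $-14$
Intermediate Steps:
$P{\left(C \right)} = 2 C \left(11 + C\right)$ ($P{\left(C \right)} = \left(C + C\right) \left(C + 11\right) = 2 C \left(11 + C\right)$)
$97 P{\left(d{\left(t{\left(6 \right)} \right)} \right)} + x = 97 \cdot 2 \cdot 0 \left(11 + 0\right) - 14 = 97 \cdot 2 \cdot 0 \cdot 11 - 14 = 97 \cdot 0 - 14 = 0 - 14 = -14$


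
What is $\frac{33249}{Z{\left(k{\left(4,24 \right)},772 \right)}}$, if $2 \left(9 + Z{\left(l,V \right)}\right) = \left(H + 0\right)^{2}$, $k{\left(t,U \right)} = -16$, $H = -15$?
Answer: $\frac{22166}{69} \approx 321.25$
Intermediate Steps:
$Z{\left(l,V \right)} = \frac{207}{2}$ ($Z{\left(l,V \right)} = -9 + \frac{\left(-15 + 0\right)^{2}}{2} = -9 + \frac{\left(-15\right)^{2}}{2} = -9 + \frac{1}{2} \cdot 225 = -9 + \frac{225}{2} = \frac{207}{2}$)
$\frac{33249}{Z{\left(k{\left(4,24 \right)},772 \right)}} = \frac{33249}{\frac{207}{2}} = 33249 \cdot \frac{2}{207} = \frac{22166}{69}$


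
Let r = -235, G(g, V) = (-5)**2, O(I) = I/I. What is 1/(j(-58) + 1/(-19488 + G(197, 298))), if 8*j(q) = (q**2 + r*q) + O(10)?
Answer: 155704/330773677 ≈ 0.00047073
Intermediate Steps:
O(I) = 1
G(g, V) = 25
j(q) = 1/8 - 235*q/8 + q**2/8 (j(q) = ((q**2 - 235*q) + 1)/8 = (1 + q**2 - 235*q)/8 = 1/8 - 235*q/8 + q**2/8)
1/(j(-58) + 1/(-19488 + G(197, 298))) = 1/((1/8 - 235/8*(-58) + (1/8)*(-58)**2) + 1/(-19488 + 25)) = 1/((1/8 + 6815/4 + (1/8)*3364) + 1/(-19463)) = 1/((1/8 + 6815/4 + 841/2) - 1/19463) = 1/(16995/8 - 1/19463) = 1/(330773677/155704) = 155704/330773677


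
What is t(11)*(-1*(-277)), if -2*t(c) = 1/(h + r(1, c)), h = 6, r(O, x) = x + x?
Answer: -277/56 ≈ -4.9464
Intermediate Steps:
r(O, x) = 2*x
t(c) = -1/(2*(6 + 2*c))
t(11)*(-1*(-277)) = (-1/(12 + 4*11))*(-1*(-277)) = -1/(12 + 44)*277 = -1/56*277 = -277/56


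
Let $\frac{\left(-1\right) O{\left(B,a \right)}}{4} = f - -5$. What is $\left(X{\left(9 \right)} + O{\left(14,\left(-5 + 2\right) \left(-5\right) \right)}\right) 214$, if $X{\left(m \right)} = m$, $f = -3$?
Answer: $214$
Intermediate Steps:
$O{\left(B,a \right)} = -8$ ($O{\left(B,a \right)} = - 4 \left(-3 - -5\right) = - 4 \left(-3 + 5\right) = \left(-4\right) 2 = -8$)
$\left(X{\left(9 \right)} + O{\left(14,\left(-5 + 2\right) \left(-5\right) \right)}\right) 214 = \left(9 - 8\right) 214 = 1 \cdot 214 = 214$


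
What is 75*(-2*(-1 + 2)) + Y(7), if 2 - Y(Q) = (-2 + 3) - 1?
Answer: -148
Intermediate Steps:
Y(Q) = 2 (Y(Q) = 2 - ((-2 + 3) - 1) = 2 - (1 - 1) = 2 - 1*0 = 2 + 0 = 2)
75*(-2*(-1 + 2)) + Y(7) = 75*(-2*(-1 + 2)) + 2 = 75*(-2*1) + 2 = 75*(-2) + 2 = -150 + 2 = -148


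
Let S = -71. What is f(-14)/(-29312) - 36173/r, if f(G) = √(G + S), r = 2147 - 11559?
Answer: 36173/9412 - I*√85/29312 ≈ 3.8433 - 0.00031453*I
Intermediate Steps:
r = -9412
f(G) = √(-71 + G) (f(G) = √(G - 71) = √(-71 + G))
f(-14)/(-29312) - 36173/r = √(-71 - 14)/(-29312) - 36173/(-9412) = √(-85)*(-1/29312) - 36173*(-1/9412) = (I*√85)*(-1/29312) + 36173/9412 = -I*√85/29312 + 36173/9412 = 36173/9412 - I*√85/29312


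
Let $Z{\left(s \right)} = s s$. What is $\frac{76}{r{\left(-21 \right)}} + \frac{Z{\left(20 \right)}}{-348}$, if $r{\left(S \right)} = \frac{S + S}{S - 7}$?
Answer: $\frac{1436}{29} \approx 49.517$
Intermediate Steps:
$Z{\left(s \right)} = s^{2}$
$r{\left(S \right)} = \frac{2 S}{-7 + S}$
$\frac{76}{r{\left(-21 \right)}} + \frac{Z{\left(20 \right)}}{-348} = \frac{76}{2 \left(-21\right) \frac{1}{-7 - 21}} + \frac{20^{2}}{-348} = \frac{76}{2 \left(-21\right) \frac{1}{-28}} + 400 \left(- \frac{1}{348}\right) = \frac{76}{2 \left(-21\right) \left(- \frac{1}{28}\right)} - \frac{100}{87} = \frac{76}{\frac{3}{2}} - \frac{100}{87} = 76 \cdot \frac{2}{3} - \frac{100}{87} = \frac{152}{3} - \frac{100}{87} = \frac{1436}{29}$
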